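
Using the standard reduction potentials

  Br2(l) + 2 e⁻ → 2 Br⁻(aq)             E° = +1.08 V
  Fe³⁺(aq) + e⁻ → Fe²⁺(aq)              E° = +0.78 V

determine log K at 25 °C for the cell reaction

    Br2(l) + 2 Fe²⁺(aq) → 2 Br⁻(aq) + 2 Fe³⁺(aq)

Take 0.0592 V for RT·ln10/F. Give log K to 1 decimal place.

log K = 10.1

The Br₂/Br⁻ couple is reduced (cathode); E°cell = +1.08 − (+0.78) = +0.30 V with n = 2.
At equilibrium E = 0, so log K = nE°cell / 0.0592 = (2)(+0.30) / 0.0592 = 10.1.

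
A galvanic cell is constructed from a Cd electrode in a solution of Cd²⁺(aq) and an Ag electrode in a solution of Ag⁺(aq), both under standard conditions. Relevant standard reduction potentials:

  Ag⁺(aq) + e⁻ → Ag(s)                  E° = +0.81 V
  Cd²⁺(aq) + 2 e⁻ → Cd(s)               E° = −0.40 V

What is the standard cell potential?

Of the two couples in this cell, the one with the more positive reduction potential is reduced at the cathode: here that is Ag⁺/Ag (+0.81 V); Cd²⁺/Cd (−0.40 V) is the anode.
E°cell = E°(cathode) − E°(anode) = +0.81 − (−0.40) = +1.21 V.

+1.21 V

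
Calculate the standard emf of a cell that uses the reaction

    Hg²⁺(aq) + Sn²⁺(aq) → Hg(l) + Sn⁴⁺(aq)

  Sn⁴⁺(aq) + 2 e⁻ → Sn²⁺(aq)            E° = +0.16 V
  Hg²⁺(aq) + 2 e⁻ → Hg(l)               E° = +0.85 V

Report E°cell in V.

Hg²⁺(aq) gains electrons, so the Hg²⁺/Hg couple is the cathode; the Sn⁴⁺/Sn²⁺ couple is the anode.
E°cell = E°(cathode) − E°(anode) = +0.85 − (+0.16) = +0.69 V.
The positive value indicates the reaction is spontaneous as written.

+0.69 V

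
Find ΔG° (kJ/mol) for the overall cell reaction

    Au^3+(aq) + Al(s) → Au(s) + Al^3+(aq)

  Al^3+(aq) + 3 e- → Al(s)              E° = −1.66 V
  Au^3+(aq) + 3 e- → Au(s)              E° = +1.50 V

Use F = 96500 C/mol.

In the reaction as written Au^3+(aq) is reduced, so the Au³⁺/Au couple is the cathode and Al³⁺/Al is the anode.
E°cell = +1.50 − (−1.66) = +3.16 V; balancing electrons gives n = 3.
ΔG° = −nFE°cell = −(3)(96500)(+3.16) J/mol = −915 kJ/mol.

−915 kJ/mol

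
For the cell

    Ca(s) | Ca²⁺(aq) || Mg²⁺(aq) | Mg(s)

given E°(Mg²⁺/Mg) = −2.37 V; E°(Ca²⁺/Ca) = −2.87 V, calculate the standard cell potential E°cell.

+0.50 V

By convention the left-hand electrode in cell notation is the anode (oxidation) and the right-hand electrode is the cathode (reduction).
E°cell = E°(right) − E°(left) = −2.37 − (−2.87) = +0.50 V.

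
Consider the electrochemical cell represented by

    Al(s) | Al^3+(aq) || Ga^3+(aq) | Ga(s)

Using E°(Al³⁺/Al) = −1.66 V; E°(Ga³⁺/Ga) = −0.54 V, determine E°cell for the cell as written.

+1.12 V

By convention the left-hand electrode in cell notation is the anode (oxidation) and the right-hand electrode is the cathode (reduction).
E°cell = E°(right) − E°(left) = −0.54 − (−1.66) = +1.12 V.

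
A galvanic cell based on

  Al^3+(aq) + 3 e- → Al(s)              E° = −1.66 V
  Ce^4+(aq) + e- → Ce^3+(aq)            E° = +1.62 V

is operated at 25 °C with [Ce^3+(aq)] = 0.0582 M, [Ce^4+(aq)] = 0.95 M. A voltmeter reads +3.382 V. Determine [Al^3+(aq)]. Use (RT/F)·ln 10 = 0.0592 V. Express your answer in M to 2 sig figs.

0.029 M

With Ce⁴⁺/Ce³⁺ at the cathode and Al³⁺/Al at the anode, E°cell = +1.62 − (−1.66) = +3.28 V (n = 3).
Rearranging E = E° − (0.0592/n)·log Q gives log Q = 3(+3.28 − (+3.382))/0.0592 = −5.169.
The balanced reaction is 3 Ce^4+(aq) + Al(s) → 3 Ce^3+(aq) + Al^3+(aq), so Q = ([Ce^3+(aq)]^3·[Al^3+(aq)]) / [Ce^4+(aq)]^3.
Substituting the known concentrations and solving, log [Al^3+(aq)] = −1.531 and [Al^3+(aq)] = 0.029 M.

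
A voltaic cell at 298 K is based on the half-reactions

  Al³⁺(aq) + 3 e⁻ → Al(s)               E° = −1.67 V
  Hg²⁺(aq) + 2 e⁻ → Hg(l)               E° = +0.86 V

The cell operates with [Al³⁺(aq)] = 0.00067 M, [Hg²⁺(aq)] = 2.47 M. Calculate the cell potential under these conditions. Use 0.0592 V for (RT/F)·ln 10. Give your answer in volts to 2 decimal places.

Since E°(Hg²⁺/Hg) > E°(Al³⁺/Al), Hg²⁺/Hg serves as the cathode.
The standard potential is +0.86 − (−1.67) = +2.53 V and the balanced reaction transfers n = 6 electrons.
Balancing gives 3 Hg²⁺(aq) + 2 Al(s) → 3 Hg(l) + 2 Al³⁺(aq); hence Q = [Al³⁺(aq)]^2 / [Hg²⁺(aq)]^3 = 2.98×10^−8 (log Q = −7.526).
By the Nernst equation, E = +2.53 − (0.0592/6)·(−7.526) = +2.60 V.

+2.60 V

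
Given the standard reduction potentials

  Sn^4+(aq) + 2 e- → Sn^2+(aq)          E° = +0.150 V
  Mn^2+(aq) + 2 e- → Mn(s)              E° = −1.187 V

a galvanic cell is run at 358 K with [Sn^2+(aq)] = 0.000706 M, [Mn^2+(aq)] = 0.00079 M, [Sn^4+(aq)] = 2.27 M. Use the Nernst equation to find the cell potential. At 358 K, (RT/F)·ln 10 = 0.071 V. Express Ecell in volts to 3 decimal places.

The Sn⁴⁺/Sn²⁺ couple has the more positive E°, so it is the cathode; Mn²⁺/Mn is the anode.
The standard potential is +0.150 − (−1.187) = +1.337 V and the balanced reaction transfers n = 2 electrons.
Balancing gives Sn^4+(aq) + Mn(s) → Sn^2+(aq) + Mn^2+(aq); hence Q = ([Sn^2+(aq)]·[Mn^2+(aq)]) / [Sn^4+(aq)] = 2.46×10^−7 (log Q = −6.610).
By the Nernst equation, E = +1.337 − (0.071/2)·(−6.610) = +1.572 V.

+1.572 V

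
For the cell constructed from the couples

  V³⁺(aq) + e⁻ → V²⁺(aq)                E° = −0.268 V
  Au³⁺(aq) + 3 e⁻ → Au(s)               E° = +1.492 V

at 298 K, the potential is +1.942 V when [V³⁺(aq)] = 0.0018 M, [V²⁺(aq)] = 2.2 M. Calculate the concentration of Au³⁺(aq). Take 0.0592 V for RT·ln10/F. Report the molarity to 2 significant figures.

The Au³⁺/Au couple has the larger reduction potential, so it is the cathode: E°cell = +1.492 − (−0.268) = +1.760 V and n = 3.
From the Nernst equation, log Q = n(E° − E)/0.0592 = 3·(+1.760 − (+1.942))/0.0592 = −9.223.
Balancing electrons gives Au³⁺(aq) + 3 V²⁺(aq) → Au(s) + 3 V³⁺(aq); thus Q = [V³⁺(aq)]^3 / ([Au³⁺(aq)]·[V²⁺(aq)]^3).
Isolating [Au³⁺(aq)] in Q = 10^{−9.223} yields log [Au³⁺(aq)] = −0.038, i.e. 0.92 M.

0.92 M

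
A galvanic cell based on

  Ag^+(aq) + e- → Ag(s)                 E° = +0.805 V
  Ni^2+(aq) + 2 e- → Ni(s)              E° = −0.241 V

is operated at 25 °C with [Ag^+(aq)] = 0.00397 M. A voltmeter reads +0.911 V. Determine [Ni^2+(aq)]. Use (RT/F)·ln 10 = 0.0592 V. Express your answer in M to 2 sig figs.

0.57 M

Ag⁺/Ag is the cathode (higher E°); E°cell = +0.805 − (−0.241) = +1.046 V with n = 2.
From the Nernst equation, log Q = n(E° − E)/0.0592 = 2·(+1.046 − (+0.911))/0.0592 = 4.561.
Balancing electrons gives 2 Ag^+(aq) + Ni(s) → 2 Ag(s) + Ni^2+(aq); thus Q = [Ni^2+(aq)] / [Ag^+(aq)]^2.
Substituting the known concentrations and solving, log [Ni^2+(aq)] = −0.241 and [Ni^2+(aq)] = 0.57 M.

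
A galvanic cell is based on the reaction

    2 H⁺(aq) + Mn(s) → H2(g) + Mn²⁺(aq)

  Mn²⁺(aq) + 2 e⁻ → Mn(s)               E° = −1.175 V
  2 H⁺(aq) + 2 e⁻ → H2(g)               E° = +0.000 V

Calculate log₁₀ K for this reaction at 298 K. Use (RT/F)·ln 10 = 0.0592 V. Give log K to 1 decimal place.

The 2H⁺/H₂ couple is reduced (cathode); E°cell = +0.000 − (−1.175) = +1.175 V with n = 2.
At equilibrium E = 0, so log K = nE°cell / 0.0592 = (2)(+1.175) / 0.0592 = 39.7.

log K = 39.7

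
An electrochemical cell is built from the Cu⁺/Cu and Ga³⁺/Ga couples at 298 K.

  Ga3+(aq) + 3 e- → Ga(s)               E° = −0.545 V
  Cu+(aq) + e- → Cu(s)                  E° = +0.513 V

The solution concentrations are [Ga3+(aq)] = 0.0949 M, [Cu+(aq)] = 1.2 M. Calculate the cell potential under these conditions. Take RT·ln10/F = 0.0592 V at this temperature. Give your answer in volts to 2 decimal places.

Cu⁺/Cu is reduced (cathode, E° = +0.513 V) and Ga³⁺/Ga is oxidized (anode).
E°cell = E°cat − E°an = +0.513 − (−0.545) = +1.058 V; n = 3.
The balanced reaction is 3 Cu+(aq) + Ga(s) → 3 Cu(s) + Ga3+(aq), so Q = [Ga3+(aq)] / [Cu+(aq)]^3 = 0.0549 and log Q = −1.260.
E = E° − (0.0592/n)·log Q = +1.058 − (0.0592/3)(−1.260) = +1.08 V.

+1.08 V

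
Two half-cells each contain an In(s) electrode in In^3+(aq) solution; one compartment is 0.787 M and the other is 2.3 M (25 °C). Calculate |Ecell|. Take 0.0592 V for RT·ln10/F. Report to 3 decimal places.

For a concentration cell E°cell = 0, since both electrodes use the same couple.
The compartment with the higher In^3+(aq) concentration (2.3 M) acts as the cathode; ions are reduced there and produced at the dilute (0.787 M) anode.
With n = 3, Ecell = −(0.0592/3)·log([dilute]/[conc]) = −(0.0592/3)·log(0.787/2.3) = +0.009 V.

0.009 V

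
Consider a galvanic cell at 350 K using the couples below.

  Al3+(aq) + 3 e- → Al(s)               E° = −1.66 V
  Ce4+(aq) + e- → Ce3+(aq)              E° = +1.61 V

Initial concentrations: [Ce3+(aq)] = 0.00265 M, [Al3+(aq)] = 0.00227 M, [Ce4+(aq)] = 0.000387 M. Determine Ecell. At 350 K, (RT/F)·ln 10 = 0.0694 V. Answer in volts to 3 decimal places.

+3.273 V

Ce⁴⁺/Ce³⁺ is reduced (cathode, E° = +1.61 V) and Al³⁺/Al is oxidized (anode).
E°cell = +1.61 − (−1.66) = +3.27 V, with n = 3 electrons transferred.
The balanced reaction is 3 Ce4+(aq) + Al(s) → 3 Ce3+(aq) + Al3+(aq), so Q = ([Ce3+(aq)]^3·[Al3+(aq)]) / [Ce4+(aq)]^3 = 0.729 and log Q = −0.137.
E = E° − (0.0694/n)·log Q = +3.27 − (0.0694/3)(−0.137) = +3.273 V.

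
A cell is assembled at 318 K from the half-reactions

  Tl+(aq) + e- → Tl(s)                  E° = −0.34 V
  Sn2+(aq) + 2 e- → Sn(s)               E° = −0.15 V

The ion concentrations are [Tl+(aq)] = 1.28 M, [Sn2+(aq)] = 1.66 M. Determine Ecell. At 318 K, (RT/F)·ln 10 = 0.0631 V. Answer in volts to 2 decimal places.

Sn²⁺/Sn is reduced (cathode, E° = −0.15 V) and Tl⁺/Tl is oxidized (anode).
E°cell = E°cat − E°an = −0.15 − (−0.34) = +0.19 V; n = 2.
The balanced reaction is Sn2+(aq) + 2 Tl(s) → Sn(s) + 2 Tl+(aq), so Q = [Tl+(aq)]^2 / [Sn2+(aq)] = 0.987 and log Q = −0.006.
By the Nernst equation, E = +0.19 − (0.0631/2)·(−0.006) = +0.19 V.

+0.19 V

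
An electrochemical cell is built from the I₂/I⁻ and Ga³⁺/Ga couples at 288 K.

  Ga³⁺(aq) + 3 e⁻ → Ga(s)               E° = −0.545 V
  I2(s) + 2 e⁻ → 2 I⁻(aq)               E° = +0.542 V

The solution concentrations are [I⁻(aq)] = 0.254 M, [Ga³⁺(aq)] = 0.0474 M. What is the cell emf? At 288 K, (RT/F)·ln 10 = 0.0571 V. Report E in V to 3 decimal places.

Since E°(I₂/I⁻) > E°(Ga³⁺/Ga), I₂/I⁻ serves as the cathode.
E°cell = E°cat − E°an = +0.542 − (−0.545) = +1.087 V; n = 6.
Balancing gives 3 I2(s) + 2 Ga(s) → 6 I⁻(aq) + 2 Ga³⁺(aq); hence Q = [I⁻(aq)]^6·[Ga³⁺(aq)]^2 = 6.03×10^−7 (log Q = −6.219).
E = E° − (0.0571/n)·log Q = +1.087 − (0.0571/6)(−6.219) = +1.146 V.

+1.146 V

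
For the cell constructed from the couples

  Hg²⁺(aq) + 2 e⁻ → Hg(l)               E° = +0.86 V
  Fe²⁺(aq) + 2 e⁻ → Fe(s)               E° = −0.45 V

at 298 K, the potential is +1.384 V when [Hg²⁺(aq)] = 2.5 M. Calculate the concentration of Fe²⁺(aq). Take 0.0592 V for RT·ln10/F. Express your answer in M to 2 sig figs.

With Hg²⁺/Hg at the cathode and Fe²⁺/Fe at the anode, E°cell = +0.86 − (−0.45) = +1.31 V (n = 2).
Since E = E° − (0.0592/n)·log Q, log Q = n(E° − E)/0.0592 = −2.500.
Balancing electrons gives Hg²⁺(aq) + Fe(s) → Hg(l) + Fe²⁺(aq); thus Q = [Fe²⁺(aq)] / [Hg²⁺(aq)].
Substituting the known concentrations and solving, log [Fe²⁺(aq)] = −2.102 and [Fe²⁺(aq)] = 0.0079 M.

0.0079 M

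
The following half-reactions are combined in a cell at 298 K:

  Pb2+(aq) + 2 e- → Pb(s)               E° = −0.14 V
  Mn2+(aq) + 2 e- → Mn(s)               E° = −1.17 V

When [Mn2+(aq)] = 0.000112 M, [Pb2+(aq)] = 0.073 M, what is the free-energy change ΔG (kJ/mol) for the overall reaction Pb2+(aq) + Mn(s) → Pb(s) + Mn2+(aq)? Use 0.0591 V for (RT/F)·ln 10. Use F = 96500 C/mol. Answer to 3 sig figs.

−215 kJ/mol

With Pb²⁺/Pb reduced at the cathode, E°cell = −0.14 − (−1.17) = +1.03 V and n = 2.
Here Q = [Mn2+(aq)] / [Pb2+(aq)] = 0.00153 (log Q = −2.814), giving E = +1.03 − (0.0591/2)·(−2.814) = +1.1132 V.
ΔG = −nFE = −(2)(96500)(+1.1132) J/mol = −215 kJ/mol.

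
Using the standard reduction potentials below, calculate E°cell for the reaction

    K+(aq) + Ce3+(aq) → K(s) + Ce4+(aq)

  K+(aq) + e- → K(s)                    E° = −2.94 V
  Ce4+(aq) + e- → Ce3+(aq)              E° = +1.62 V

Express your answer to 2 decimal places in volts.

In the reaction as written, K+(aq) is reduced (cathode) and Ce4+(aq) is produced by oxidation at the anode.
E°cell = E°(cathode) − E°(anode) = −2.94 − (+1.62) = −4.56 V.

−4.56 V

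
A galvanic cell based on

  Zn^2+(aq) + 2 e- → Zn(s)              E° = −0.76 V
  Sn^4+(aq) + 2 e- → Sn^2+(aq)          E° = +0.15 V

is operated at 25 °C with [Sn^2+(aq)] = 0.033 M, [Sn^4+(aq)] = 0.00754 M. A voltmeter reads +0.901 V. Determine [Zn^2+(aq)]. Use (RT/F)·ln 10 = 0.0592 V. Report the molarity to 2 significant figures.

0.46 M

The Sn⁴⁺/Sn²⁺ couple has the larger reduction potential, so it is the cathode: E°cell = +0.15 − (−0.76) = +0.91 V and n = 2.
Since E = E° − (0.0592/n)·log Q, log Q = n(E° − E)/0.0592 = 0.304.
For Sn^4+(aq) + Zn(s) → Sn^2+(aq) + Zn^2+(aq), the reaction quotient is Q = ([Sn^2+(aq)]·[Zn^2+(aq)]) / [Sn^4+(aq)].
Substituting the known concentrations and solving, log [Zn^2+(aq)] = −0.337 and [Zn^2+(aq)] = 0.46 M.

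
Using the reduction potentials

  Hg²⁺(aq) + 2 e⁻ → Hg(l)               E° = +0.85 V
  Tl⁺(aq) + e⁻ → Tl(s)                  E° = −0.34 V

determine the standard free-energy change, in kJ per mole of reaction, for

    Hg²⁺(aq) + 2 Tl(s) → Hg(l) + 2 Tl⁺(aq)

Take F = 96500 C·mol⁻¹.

In the reaction as written Hg²⁺(aq) is reduced, so the Hg²⁺/Hg couple is the cathode and Tl⁺/Tl is the anode.
E°cell = +0.85 − (−0.34) = +1.19 V; balancing electrons gives n = 2.
ΔG° = −nFE°cell = −(2)(96500)(+1.19) J/mol = −230 kJ/mol.

−230 kJ/mol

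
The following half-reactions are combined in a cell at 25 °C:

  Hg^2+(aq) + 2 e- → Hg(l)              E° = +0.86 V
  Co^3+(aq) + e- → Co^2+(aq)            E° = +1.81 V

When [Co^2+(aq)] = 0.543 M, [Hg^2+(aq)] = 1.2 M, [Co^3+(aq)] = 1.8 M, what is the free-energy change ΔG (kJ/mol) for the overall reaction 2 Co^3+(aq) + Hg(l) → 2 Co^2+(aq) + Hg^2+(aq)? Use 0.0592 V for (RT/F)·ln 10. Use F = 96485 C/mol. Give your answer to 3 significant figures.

With Co³⁺/Co²⁺ reduced at the cathode, E°cell = +1.81 − (+0.86) = +0.95 V and n = 2.
Here Q = ([Co^2+(aq)]^2·[Hg^2+(aq)]) / [Co^3+(aq)]^2 = 0.109 (log Q = −0.962), giving E = +0.95 − (0.0592/2)·(−0.962) = +0.9785 V.
ΔG = −nFE = −(2)(96485)(+0.9785) J/mol = −189 kJ/mol.

−189 kJ/mol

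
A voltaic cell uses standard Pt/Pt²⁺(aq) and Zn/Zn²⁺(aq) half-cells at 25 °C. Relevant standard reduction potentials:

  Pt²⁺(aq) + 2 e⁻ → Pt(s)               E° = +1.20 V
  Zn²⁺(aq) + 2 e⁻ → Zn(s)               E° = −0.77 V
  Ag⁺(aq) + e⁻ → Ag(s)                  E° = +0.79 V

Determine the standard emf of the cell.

The Pt²⁺/Pt couple has the higher E°, so Pt ion is reduced (cathode) and Zn is oxidized (anode).
E°cell = E°(cathode) − E°(anode) = +1.20 − (−0.77) = +1.97 V.

+1.97 V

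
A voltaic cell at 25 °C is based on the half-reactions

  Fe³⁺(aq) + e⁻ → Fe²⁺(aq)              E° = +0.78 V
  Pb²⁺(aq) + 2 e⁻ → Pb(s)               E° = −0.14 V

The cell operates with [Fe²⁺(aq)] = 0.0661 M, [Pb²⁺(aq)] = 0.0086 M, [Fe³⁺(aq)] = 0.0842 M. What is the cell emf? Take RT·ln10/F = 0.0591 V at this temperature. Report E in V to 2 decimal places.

+0.99 V

The Fe³⁺/Fe²⁺ couple has the more positive E°, so it is the cathode; Pb²⁺/Pb is the anode.
E°cell = E°cat − E°an = +0.78 − (−0.14) = +0.92 V; n = 2.
The balanced reaction is 2 Fe³⁺(aq) + Pb(s) → 2 Fe²⁺(aq) + Pb²⁺(aq), so Q = ([Fe²⁺(aq)]^2·[Pb²⁺(aq)]) / [Fe³⁺(aq)]^2 = 0.0053 and log Q = −2.276.
By the Nernst equation, E = +0.92 − (0.0591/2)·(−2.276) = +0.99 V.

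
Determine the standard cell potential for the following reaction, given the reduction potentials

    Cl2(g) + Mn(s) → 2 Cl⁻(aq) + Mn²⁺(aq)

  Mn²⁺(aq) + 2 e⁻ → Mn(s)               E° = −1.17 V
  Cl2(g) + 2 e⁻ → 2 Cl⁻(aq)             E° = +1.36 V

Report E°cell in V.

Cl2(g) gains electrons, so the Cl₂/Cl⁻ couple is the cathode; the Mn²⁺/Mn couple is the anode.
E°cell = E°(cathode) − E°(anode) = +1.36 − (−1.17) = +2.53 V.

+2.53 V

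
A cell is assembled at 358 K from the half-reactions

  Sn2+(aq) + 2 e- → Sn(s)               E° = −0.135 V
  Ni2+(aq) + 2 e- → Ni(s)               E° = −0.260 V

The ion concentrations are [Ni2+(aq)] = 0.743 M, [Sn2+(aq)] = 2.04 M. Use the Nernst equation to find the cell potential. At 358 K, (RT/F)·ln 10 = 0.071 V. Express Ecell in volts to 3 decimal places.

+0.141 V

Sn²⁺/Sn is reduced (cathode, E° = −0.135 V) and Ni²⁺/Ni is oxidized (anode).
E°cell = E°cat − E°an = −0.135 − (−0.260) = +0.125 V; n = 2.
Balancing gives Sn2+(aq) + Ni(s) → Sn(s) + Ni2+(aq); hence Q = [Ni2+(aq)] / [Sn2+(aq)] = 0.364 (log Q = −0.439).
E = E° − (0.071/n)·log Q = +0.125 − (0.071/2)(−0.439) = +0.141 V.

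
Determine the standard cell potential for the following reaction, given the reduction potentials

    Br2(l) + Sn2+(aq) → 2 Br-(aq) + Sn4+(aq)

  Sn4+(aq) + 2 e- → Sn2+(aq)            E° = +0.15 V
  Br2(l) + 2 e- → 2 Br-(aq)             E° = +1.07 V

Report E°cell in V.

+0.92 V

Br2(l) gains electrons, so the Br₂/Br⁻ couple is the cathode; the Sn⁴⁺/Sn²⁺ couple is the anode.
E°cell = E°(cathode) − E°(anode) = +1.07 − (+0.15) = +0.92 V.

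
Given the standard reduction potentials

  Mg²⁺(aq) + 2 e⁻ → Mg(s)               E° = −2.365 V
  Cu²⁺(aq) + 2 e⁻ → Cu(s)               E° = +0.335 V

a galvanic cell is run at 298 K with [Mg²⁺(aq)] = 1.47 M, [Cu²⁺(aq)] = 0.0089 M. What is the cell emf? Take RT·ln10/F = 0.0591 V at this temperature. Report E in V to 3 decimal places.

Since E°(Cu²⁺/Cu) > E°(Mg²⁺/Mg), Cu²⁺/Cu serves as the cathode.
The standard potential is +0.335 − (−2.365) = +2.700 V and the balanced reaction transfers n = 2 electrons.
Balancing gives Cu²⁺(aq) + Mg(s) → Cu(s) + Mg²⁺(aq); hence Q = [Mg²⁺(aq)] / [Cu²⁺(aq)] = 165 (log Q = 2.218).
By the Nernst equation, E = +2.700 − (0.0591/2)·(2.218) = +2.634 V.

+2.634 V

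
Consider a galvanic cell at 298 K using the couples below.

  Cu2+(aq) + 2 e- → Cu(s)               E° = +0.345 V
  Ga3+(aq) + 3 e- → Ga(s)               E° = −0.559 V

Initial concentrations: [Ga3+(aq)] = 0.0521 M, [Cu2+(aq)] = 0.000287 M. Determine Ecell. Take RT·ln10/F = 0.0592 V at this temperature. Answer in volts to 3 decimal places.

+0.824 V

Cu²⁺/Cu is reduced (cathode, E° = +0.345 V) and Ga³⁺/Ga is oxidized (anode).
E°cell = E°cat − E°an = +0.345 − (−0.559) = +0.904 V; n = 6.
For the overall reaction 3 Cu2+(aq) + 2 Ga(s) → 3 Cu(s) + 2 Ga3+(aq), Q = [Ga3+(aq)]^2 / [Cu2+(aq)]^3 = 1.15×10^8, giving log Q = 8.060.
By the Nernst equation, E = +0.904 − (0.0592/6)·(8.060) = +0.824 V.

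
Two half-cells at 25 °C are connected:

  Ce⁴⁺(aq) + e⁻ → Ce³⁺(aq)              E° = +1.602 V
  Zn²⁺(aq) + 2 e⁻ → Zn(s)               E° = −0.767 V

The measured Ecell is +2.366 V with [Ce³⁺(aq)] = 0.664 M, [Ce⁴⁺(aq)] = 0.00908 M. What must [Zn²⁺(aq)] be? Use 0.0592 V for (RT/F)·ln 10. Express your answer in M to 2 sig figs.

With Ce⁴⁺/Ce³⁺ at the cathode and Zn²⁺/Zn at the anode, E°cell = +1.602 − (−0.767) = +2.369 V (n = 2).
Since E = E° − (0.0592/n)·log Q, log Q = n(E° − E)/0.0592 = 0.101.
For 2 Ce⁴⁺(aq) + Zn(s) → 2 Ce³⁺(aq) + Zn²⁺(aq), the reaction quotient is Q = ([Ce³⁺(aq)]^2·[Zn²⁺(aq)]) / [Ce⁴⁺(aq)]^2.
Isolating [Zn²⁺(aq)] in Q = 10^{0.101} yields log [Zn²⁺(aq)] = −3.627, i.e. 0.00024 M.

0.00024 M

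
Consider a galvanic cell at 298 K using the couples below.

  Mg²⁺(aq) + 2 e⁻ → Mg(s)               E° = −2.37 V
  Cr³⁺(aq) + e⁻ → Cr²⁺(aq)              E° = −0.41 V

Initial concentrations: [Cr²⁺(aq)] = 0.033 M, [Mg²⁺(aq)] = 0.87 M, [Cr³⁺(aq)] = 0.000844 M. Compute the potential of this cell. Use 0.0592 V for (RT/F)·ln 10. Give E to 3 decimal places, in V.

Since E°(Cr³⁺/Cr²⁺) > E°(Mg²⁺/Mg), Cr³⁺/Cr²⁺ serves as the cathode.
E°cell = E°cat − E°an = −0.41 − (−2.37) = +1.96 V; n = 2.
Balancing gives 2 Cr³⁺(aq) + Mg(s) → 2 Cr²⁺(aq) + Mg²⁺(aq); hence Q = ([Cr²⁺(aq)]^2·[Mg²⁺(aq)]) / [Cr³⁺(aq)]^2 = 1.33×10^3 (log Q = 3.124).
By the Nernst equation, E = +1.96 − (0.0592/2)·(3.124) = +1.868 V.

+1.868 V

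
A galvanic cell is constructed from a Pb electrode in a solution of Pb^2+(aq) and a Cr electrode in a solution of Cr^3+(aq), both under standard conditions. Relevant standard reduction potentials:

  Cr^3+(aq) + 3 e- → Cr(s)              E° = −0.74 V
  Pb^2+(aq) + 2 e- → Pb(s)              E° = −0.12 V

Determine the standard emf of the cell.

The Pb²⁺/Pb couple has the higher E°, so Pb ion is reduced (cathode) and Cr is oxidized (anode).
E°cell = E°(cathode) − E°(anode) = −0.12 − (−0.74) = +0.62 V.

+0.62 V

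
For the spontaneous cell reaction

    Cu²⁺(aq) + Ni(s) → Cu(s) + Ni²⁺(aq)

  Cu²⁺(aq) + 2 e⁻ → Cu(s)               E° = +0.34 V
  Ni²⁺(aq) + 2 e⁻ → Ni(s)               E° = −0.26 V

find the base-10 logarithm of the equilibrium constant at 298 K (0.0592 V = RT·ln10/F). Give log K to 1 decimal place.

The Cu²⁺/Cu couple is reduced (cathode); E°cell = +0.34 − (−0.26) = +0.60 V with n = 2.
At equilibrium E = 0, so log K = nE°cell / 0.0592 = (2)(+0.60) / 0.0592 = 20.3.

log K = 20.3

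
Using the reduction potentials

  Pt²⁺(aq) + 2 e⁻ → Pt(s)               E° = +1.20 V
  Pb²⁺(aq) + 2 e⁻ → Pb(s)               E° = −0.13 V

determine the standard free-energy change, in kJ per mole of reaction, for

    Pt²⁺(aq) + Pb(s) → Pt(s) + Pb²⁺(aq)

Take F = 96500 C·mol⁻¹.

In the reaction as written Pt²⁺(aq) is reduced, so the Pt²⁺/Pt couple is the cathode and Pb²⁺/Pb is the anode.
E°cell = +1.20 − (−0.13) = +1.33 V; balancing electrons gives n = 2.
ΔG° = −nFE°cell = −(2)(96500)(+1.33) J/mol = −257 kJ/mol.

−257 kJ/mol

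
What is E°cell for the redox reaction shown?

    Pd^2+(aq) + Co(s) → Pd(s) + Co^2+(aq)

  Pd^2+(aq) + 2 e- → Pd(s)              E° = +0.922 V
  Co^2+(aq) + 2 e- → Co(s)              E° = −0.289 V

In the reaction as written, Pd^2+(aq) is reduced (cathode) and Co^2+(aq) is produced by oxidation at the anode.
E°cell = E°(cathode) − E°(anode) = +0.922 − (−0.289) = +1.211 V.

+1.211 V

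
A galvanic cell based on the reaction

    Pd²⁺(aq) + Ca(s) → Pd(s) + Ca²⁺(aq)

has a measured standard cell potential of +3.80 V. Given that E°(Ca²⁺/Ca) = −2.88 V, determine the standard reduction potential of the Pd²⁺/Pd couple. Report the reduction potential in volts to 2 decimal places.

In the reaction as written the Pd²⁺/Pd couple is reduced (cathode) and Ca²⁺/Ca is oxidized (anode), so E°cell = E°(Pd²⁺/Pd) − E°(Ca²⁺/Ca).
E°(Pd²⁺/Pd) = E°cell + E°(anode) = +3.80 + (−2.88) = +0.92 V.

+0.92 V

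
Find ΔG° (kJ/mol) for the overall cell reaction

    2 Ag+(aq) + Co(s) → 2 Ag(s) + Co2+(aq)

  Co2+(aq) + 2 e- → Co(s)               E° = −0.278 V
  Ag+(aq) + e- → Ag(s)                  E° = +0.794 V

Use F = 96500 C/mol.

In the reaction as written Ag+(aq) is reduced, so the Ag⁺/Ag couple is the cathode and Co²⁺/Co is the anode.
E°cell = +0.794 − (−0.278) = +1.072 V; balancing electrons gives n = 2.
ΔG° = −nFE°cell = −(2)(96500)(+1.072) J/mol = −207 kJ/mol.

−207 kJ/mol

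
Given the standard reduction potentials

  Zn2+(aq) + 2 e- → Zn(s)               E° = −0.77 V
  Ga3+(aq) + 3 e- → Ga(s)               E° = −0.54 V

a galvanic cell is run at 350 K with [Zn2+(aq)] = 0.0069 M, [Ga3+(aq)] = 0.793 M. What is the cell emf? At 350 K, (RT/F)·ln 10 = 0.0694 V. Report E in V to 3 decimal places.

+0.303 V

Since E°(Ga³⁺/Ga) > E°(Zn²⁺/Zn), Ga³⁺/Ga serves as the cathode.
E°cell = E°cat − E°an = −0.54 − (−0.77) = +0.23 V; n = 6.
For the overall reaction 2 Ga3+(aq) + 3 Zn(s) → 2 Ga(s) + 3 Zn2+(aq), Q = [Zn2+(aq)]^3 / [Ga3+(aq)]^2 = 5.22×10^−7, giving log Q = −6.282.
Applying E = E° − (RT ln10/nF)·log Q gives +0.23 − (0.0694/6)(−6.282) = +0.303 V.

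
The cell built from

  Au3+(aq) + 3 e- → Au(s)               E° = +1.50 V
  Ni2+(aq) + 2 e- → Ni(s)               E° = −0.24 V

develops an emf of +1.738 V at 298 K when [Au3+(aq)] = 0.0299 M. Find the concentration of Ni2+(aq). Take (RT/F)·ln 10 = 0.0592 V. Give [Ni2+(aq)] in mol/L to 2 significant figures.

Au³⁺/Au is the cathode (higher E°); E°cell = +1.50 − (−0.24) = +1.74 V with n = 6.
Rearranging E = E° − (0.0592/n)·log Q gives log Q = 6(+1.74 − (+1.738))/0.0592 = 0.203.
For 2 Au3+(aq) + 3 Ni(s) → 2 Au(s) + 3 Ni2+(aq), the reaction quotient is Q = [Ni2+(aq)]^3 / [Au3+(aq)]^2.
Solving for the unknown gives log [Ni2+(aq)] = −0.949, so [Ni2+(aq)] ≈ 0.11 M.

0.11 M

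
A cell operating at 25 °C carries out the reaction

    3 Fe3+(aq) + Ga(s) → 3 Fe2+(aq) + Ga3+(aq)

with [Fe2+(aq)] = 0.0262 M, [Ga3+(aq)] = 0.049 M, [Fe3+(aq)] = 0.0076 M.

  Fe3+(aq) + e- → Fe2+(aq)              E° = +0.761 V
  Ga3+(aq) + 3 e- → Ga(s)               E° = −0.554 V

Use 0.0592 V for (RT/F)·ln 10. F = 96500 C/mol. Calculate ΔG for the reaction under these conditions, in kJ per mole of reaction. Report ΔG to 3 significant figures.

The standard cell potential is +0.761 − (−0.554) = +1.315 V, with n = 3 electrons in the balanced equation.
The reaction quotient is ([Fe2+(aq)]^3·[Ga3+(aq)]) / [Fe3+(aq)]^3 = 2.01; by Nernst, E = +1.315 − (0.0592/3)(0.303) = +1.3090 V.
Then ΔG = −nFE = −3 × 96500 × +1.3090 J/mol = −379 kJ/mol.

−379 kJ/mol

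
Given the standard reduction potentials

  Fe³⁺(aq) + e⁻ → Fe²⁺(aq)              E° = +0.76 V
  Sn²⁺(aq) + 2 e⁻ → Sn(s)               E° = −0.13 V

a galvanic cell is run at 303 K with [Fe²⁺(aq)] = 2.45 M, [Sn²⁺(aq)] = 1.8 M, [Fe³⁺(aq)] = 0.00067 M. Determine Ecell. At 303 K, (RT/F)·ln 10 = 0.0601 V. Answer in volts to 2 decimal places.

Fe³⁺/Fe²⁺ is reduced (cathode, E° = +0.76 V) and Sn²⁺/Sn is oxidized (anode).
E°cell = E°cat − E°an = +0.76 − (−0.13) = +0.89 V; n = 2.
For the overall reaction 2 Fe³⁺(aq) + Sn(s) → 2 Fe²⁺(aq) + Sn²⁺(aq), Q = ([Fe²⁺(aq)]^2·[Sn²⁺(aq)]) / [Fe³⁺(aq)]^2 = 2.41×10^7, giving log Q = 7.381.
By the Nernst equation, E = +0.89 − (0.0601/2)·(7.381) = +0.67 V.

+0.67 V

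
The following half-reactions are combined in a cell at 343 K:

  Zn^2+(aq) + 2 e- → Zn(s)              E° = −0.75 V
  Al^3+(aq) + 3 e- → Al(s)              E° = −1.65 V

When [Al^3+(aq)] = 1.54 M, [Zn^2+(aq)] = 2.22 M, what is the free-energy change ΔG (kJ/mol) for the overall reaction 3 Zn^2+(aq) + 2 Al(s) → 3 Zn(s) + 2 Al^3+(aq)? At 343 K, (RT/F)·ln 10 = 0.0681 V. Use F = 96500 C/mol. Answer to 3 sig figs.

−525 kJ/mol

The standard cell potential is −0.75 − (−1.65) = +0.90 V, with n = 6 electrons in the balanced equation.
The reaction quotient is [Al^3+(aq)]^2 / [Zn^2+(aq)]^3 = 0.217; by Nernst, E = +0.90 − (0.0681/6)(−0.664) = +0.9075 V.
Then ΔG = −nFE = −6 × 96500 × +0.9075 J/mol = −525 kJ/mol.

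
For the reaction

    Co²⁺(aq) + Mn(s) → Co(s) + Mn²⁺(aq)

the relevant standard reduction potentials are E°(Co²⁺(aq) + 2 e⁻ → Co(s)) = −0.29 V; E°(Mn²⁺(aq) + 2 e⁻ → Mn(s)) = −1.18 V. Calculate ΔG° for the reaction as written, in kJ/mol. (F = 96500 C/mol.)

−172 kJ/mol

In the reaction as written Co²⁺(aq) is reduced, so the Co²⁺/Co couple is the cathode and Mn²⁺/Mn is the anode.
E°cell = −0.29 − (−1.18) = +0.89 V; balancing electrons gives n = 2.
ΔG° = −nFE°cell = −(2)(96500)(+0.89) J/mol = −172 kJ/mol.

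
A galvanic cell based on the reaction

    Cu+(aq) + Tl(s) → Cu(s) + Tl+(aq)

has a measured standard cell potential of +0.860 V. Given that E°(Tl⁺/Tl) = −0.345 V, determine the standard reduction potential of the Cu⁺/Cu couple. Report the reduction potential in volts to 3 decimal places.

+0.515 V

In the reaction as written the Cu⁺/Cu couple is reduced (cathode) and Tl⁺/Tl is oxidized (anode), so E°cell = E°(Cu⁺/Cu) − E°(Tl⁺/Tl).
E°(Cu⁺/Cu) = E°cell + E°(anode) = +0.860 + (−0.345) = +0.515 V.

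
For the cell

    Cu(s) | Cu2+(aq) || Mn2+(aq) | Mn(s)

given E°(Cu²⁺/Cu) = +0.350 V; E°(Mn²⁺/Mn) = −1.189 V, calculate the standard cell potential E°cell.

By convention the left-hand electrode in cell notation is the anode (oxidation) and the right-hand electrode is the cathode (reduction).
E°cell = E°(right) − E°(left) = −1.189 − (+0.350) = −1.539 V.
The negative sign shows that, as written, the cell would require an external voltage to drive the reaction.

−1.539 V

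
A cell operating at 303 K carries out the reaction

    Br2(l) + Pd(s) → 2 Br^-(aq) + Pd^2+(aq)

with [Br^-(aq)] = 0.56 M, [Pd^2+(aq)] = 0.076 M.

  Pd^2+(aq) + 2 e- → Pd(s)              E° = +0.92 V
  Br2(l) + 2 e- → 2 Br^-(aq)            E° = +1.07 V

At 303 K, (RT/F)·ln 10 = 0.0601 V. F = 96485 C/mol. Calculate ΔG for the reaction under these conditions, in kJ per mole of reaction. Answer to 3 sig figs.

−38.4 kJ/mol

E°cell = +1.07 − (+0.92) = +0.15 V; the balanced reaction transfers n = 2 electrons.
Here Q = [Br^-(aq)]^2·[Pd^2+(aq)] = 0.0238 (log Q = −1.623), giving E = +0.15 − (0.0601/2)·(−1.623) = +0.1988 V.
Finally ΔG = −nFE = −(2)(96485 C/mol)(+0.1988 V) = −38.4 kJ/mol.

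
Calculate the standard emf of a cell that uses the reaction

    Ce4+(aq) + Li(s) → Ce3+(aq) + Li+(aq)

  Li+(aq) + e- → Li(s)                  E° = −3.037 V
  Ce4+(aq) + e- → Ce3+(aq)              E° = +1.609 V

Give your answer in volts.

In the reaction as written, Ce4+(aq) is reduced (cathode) and Li+(aq) is produced by oxidation at the anode.
E°cell = E°(cathode) − E°(anode) = +1.609 − (−3.037) = +4.646 V.

+4.646 V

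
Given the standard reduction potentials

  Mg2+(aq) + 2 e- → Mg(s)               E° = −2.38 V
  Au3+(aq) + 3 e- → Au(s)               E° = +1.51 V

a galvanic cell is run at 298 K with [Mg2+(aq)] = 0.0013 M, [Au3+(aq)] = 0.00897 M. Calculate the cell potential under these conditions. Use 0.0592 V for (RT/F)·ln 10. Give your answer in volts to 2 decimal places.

+3.94 V

Au³⁺/Au is reduced (cathode, E° = +1.51 V) and Mg²⁺/Mg is oxidized (anode).
E°cell = +1.51 − (−2.38) = +3.89 V, with n = 6 electrons transferred.
Balancing gives 2 Au3+(aq) + 3 Mg(s) → 2 Au(s) + 3 Mg2+(aq); hence Q = [Mg2+(aq)]^3 / [Au3+(aq)]^2 = 2.73×10^−5 (log Q = −4.564).
Applying E = E° − (RT ln10/nF)·log Q gives +3.89 − (0.0592/6)(−4.564) = +3.94 V.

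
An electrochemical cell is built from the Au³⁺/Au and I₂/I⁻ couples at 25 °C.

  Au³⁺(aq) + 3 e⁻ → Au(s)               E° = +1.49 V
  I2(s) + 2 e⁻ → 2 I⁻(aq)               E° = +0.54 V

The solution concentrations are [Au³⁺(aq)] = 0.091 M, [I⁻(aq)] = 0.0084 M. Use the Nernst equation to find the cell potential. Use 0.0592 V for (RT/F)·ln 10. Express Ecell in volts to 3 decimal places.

+0.807 V

The Au³⁺/Au couple has the more positive E°, so it is the cathode; I₂/I⁻ is the anode.
E°cell = E°cat − E°an = +1.49 − (+0.54) = +0.95 V; n = 6.
For the overall reaction 2 Au³⁺(aq) + 6 I⁻(aq) → 2 Au(s) + 3 I2(s), Q = 1 / ([Au³⁺(aq)]^2·[I⁻(aq)]^6) = 3.44×10^14, giving log Q = 14.536.
By the Nernst equation, E = +0.95 − (0.0592/6)·(14.536) = +0.807 V.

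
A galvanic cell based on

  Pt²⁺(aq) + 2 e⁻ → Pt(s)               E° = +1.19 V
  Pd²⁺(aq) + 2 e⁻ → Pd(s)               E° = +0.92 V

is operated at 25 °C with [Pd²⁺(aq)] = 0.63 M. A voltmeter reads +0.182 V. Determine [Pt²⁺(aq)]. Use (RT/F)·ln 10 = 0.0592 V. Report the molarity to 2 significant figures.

0.00067 M

The Pt²⁺/Pt couple has the larger reduction potential, so it is the cathode: E°cell = +1.19 − (+0.92) = +0.27 V and n = 2.
Rearranging E = E° − (0.0592/n)·log Q gives log Q = 2(+0.27 − (+0.182))/0.0592 = 2.973.
For Pt²⁺(aq) + Pd(s) → Pt(s) + Pd²⁺(aq), the reaction quotient is Q = [Pd²⁺(aq)] / [Pt²⁺(aq)].
Solving for the unknown gives log [Pt²⁺(aq)] = −3.174, so [Pt²⁺(aq)] ≈ 0.00067 M.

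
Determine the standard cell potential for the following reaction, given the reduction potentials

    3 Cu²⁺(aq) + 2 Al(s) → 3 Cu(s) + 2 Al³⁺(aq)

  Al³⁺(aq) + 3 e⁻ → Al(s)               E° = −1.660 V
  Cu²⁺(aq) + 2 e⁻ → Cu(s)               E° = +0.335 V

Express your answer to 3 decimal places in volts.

+1.995 V

In the reaction as written, Cu²⁺(aq) is reduced (cathode) and Al³⁺(aq) is produced by oxidation at the anode.
E°cell = E°(cathode) − E°(anode) = +0.335 − (−1.660) = +1.995 V.
The positive value indicates the reaction is spontaneous as written.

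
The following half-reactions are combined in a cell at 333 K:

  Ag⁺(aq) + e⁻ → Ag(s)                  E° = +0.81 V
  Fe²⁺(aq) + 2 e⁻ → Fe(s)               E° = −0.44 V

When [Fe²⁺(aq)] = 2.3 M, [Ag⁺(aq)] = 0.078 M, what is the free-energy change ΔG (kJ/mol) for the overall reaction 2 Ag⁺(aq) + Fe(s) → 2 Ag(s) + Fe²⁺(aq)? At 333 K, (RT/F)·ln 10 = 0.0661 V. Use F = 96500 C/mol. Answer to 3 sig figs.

−225 kJ/mol

E°cell = +0.81 − (−0.44) = +1.25 V; the balanced reaction transfers n = 2 electrons.
The reaction quotient is [Fe²⁺(aq)] / [Ag⁺(aq)]^2 = 378; by Nernst, E = +1.25 − (0.0661/2)(2.578) = +1.1648 V.
ΔG = −nFE = −(2)(96500)(+1.1648) J/mol = −225 kJ/mol.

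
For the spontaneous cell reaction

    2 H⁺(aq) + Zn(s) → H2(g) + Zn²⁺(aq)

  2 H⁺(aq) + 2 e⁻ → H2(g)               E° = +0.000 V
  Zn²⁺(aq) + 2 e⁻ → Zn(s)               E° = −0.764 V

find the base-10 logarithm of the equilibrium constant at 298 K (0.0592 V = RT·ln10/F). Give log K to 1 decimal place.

log K = 25.8

The 2H⁺/H₂ couple is reduced (cathode); E°cell = +0.000 − (−0.764) = +0.764 V with n = 2.
At equilibrium E = 0, so log K = nE°cell / 0.0592 = (2)(+0.764) / 0.0592 = 25.8.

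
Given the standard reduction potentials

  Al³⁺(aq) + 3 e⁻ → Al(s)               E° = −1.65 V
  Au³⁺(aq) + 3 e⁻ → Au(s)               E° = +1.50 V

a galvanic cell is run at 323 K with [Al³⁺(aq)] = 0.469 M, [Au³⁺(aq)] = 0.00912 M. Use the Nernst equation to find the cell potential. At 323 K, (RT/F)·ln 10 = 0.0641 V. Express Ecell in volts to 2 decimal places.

Since E°(Au³⁺/Au) > E°(Al³⁺/Al), Au³⁺/Au serves as the cathode.
E°cell = +1.50 − (−1.65) = +3.15 V, with n = 3 electrons transferred.
Balancing gives Au³⁺(aq) + Al(s) → Au(s) + Al³⁺(aq); hence Q = [Al³⁺(aq)] / [Au³⁺(aq)] = 51.4 (log Q = 1.711).
Applying E = E° − (RT ln10/nF)·log Q gives +3.15 − (0.0641/3)(1.711) = +3.11 V.

+3.11 V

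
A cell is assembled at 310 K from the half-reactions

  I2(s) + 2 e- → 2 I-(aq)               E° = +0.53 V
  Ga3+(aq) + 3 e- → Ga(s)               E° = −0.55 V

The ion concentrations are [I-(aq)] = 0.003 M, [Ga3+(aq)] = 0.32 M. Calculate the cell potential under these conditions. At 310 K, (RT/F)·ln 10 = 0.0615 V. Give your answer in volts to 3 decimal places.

Since E°(I₂/I⁻) > E°(Ga³⁺/Ga), I₂/I⁻ serves as the cathode.
The standard potential is +0.53 − (−0.55) = +1.08 V and the balanced reaction transfers n = 6 electrons.
Balancing gives 3 I2(s) + 2 Ga(s) → 6 I-(aq) + 2 Ga3+(aq); hence Q = [I-(aq)]^6·[Ga3+(aq)]^2 = 7.46×10^−17 (log Q = −16.127).
E = E° − (0.0615/n)·log Q = +1.08 − (0.0615/6)(−16.127) = +1.245 V.

+1.245 V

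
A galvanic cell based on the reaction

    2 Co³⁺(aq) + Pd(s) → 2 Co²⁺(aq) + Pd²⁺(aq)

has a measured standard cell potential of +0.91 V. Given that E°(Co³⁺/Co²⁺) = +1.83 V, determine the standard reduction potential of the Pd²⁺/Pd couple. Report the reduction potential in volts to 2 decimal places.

In the reaction as written the Co³⁺/Co²⁺ couple is reduced (cathode) and Pd²⁺/Pd is oxidized (anode), so E°cell = E°(Co³⁺/Co²⁺) − E°(Pd²⁺/Pd).
E°(Pd²⁺/Pd) = E°(cathode) − E°cell = +1.83 − (+0.91) = +0.92 V.

+0.92 V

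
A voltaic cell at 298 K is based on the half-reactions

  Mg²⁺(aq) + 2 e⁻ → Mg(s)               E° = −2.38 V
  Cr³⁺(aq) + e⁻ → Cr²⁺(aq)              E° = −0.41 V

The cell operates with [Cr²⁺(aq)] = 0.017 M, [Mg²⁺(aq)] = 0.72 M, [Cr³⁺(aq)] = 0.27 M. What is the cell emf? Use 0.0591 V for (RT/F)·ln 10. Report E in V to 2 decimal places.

Cr³⁺/Cr²⁺ is reduced (cathode, E° = −0.41 V) and Mg²⁺/Mg is oxidized (anode).
E°cell = E°cat − E°an = −0.41 − (−2.38) = +1.97 V; n = 2.
For the overall reaction 2 Cr³⁺(aq) + Mg(s) → 2 Cr²⁺(aq) + Mg²⁺(aq), Q = ([Cr²⁺(aq)]^2·[Mg²⁺(aq)]) / [Cr³⁺(aq)]^2 = 0.00285, giving log Q = −2.544.
Applying E = E° − (RT ln10/nF)·log Q gives +1.97 − (0.0591/2)(−2.544) = +2.05 V.

+2.05 V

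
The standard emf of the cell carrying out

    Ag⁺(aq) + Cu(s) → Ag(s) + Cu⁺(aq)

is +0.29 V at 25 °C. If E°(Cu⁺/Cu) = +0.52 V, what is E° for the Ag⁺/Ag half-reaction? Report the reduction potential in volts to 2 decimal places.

+0.81 V

In the reaction as written the Ag⁺/Ag couple is reduced (cathode) and Cu⁺/Cu is oxidized (anode), so E°cell = E°(Ag⁺/Ag) − E°(Cu⁺/Cu).
E°(Ag⁺/Ag) = E°cell + E°(anode) = +0.29 + (+0.52) = +0.81 V.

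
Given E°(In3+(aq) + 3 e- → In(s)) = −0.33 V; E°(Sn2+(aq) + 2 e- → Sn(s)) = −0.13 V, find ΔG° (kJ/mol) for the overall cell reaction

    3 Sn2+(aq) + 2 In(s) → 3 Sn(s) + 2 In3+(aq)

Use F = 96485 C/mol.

In the reaction as written Sn2+(aq) is reduced, so the Sn²⁺/Sn couple is the cathode and In³⁺/In is the anode.
E°cell = −0.13 − (−0.33) = +0.20 V; balancing electrons gives n = 6.
ΔG° = −nFE°cell = −(6)(96485)(+0.20) J/mol = −116 kJ/mol.

−116 kJ/mol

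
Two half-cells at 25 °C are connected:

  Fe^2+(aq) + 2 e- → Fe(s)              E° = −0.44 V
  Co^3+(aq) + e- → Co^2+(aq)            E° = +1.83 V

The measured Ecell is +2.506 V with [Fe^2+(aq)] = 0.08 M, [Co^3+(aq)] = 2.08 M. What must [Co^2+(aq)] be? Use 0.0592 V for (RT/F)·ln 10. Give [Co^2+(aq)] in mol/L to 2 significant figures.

With Co³⁺/Co²⁺ at the cathode and Fe²⁺/Fe at the anode, E°cell = +1.83 − (−0.44) = +2.27 V (n = 2).
Since E = E° − (0.0592/n)·log Q, log Q = n(E° − E)/0.0592 = −7.973.
For 2 Co^3+(aq) + Fe(s) → 2 Co^2+(aq) + Fe^2+(aq), the reaction quotient is Q = ([Co^2+(aq)]^2·[Fe^2+(aq)]) / [Co^3+(aq)]^2.
Solving for the unknown gives log [Co^2+(aq)] = −3.120, so [Co^2+(aq)] ≈ 0.00076 M.

0.00076 M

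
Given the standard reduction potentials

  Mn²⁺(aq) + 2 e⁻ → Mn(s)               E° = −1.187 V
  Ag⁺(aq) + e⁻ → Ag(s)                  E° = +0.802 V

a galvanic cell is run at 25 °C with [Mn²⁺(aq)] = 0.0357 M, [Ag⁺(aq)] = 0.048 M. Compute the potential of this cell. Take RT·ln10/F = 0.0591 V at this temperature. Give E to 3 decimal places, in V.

+1.954 V

Ag⁺/Ag is reduced (cathode, E° = +0.802 V) and Mn²⁺/Mn is oxidized (anode).
E°cell = +0.802 − (−1.187) = +1.989 V, with n = 2 electrons transferred.
Balancing gives 2 Ag⁺(aq) + Mn(s) → 2 Ag(s) + Mn²⁺(aq); hence Q = [Mn²⁺(aq)] / [Ag⁺(aq)]^2 = 15.5 (log Q = 1.190).
By the Nernst equation, E = +1.989 − (0.0591/2)·(1.190) = +1.954 V.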